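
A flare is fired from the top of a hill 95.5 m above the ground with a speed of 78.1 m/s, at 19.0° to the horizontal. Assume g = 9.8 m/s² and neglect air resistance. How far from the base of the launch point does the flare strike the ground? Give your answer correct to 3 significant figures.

570 m

Components: v_x = 78.1 cos 19.0° = 73.85 m/s, v_y = 78.1 sin 19.0° = 25.43 m/s.
Vertical: 0 = 95.5 + 25.43 t − ½(9.8) t² ⇒ 4.900 t² − 25.43 t − 95.5 = 0.
t = [25.43 + √(646.7 + 1872)] / 9.800 = 7.716 s.
Horizontal: R = v_x · t = 73.85 × 7.716 = 570 m.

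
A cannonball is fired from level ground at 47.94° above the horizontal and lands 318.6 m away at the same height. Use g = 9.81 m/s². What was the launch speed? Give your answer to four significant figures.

56.05 m/s

On level ground, R = v₀² sin(2θ) / g, so v₀ = √(R g / sin 2θ).
sin(2 × 47.94°) = 0.9947.
v₀ = √(318.6 × 9.81 / 0.9947) = √3142.1 = 56.05 m/s.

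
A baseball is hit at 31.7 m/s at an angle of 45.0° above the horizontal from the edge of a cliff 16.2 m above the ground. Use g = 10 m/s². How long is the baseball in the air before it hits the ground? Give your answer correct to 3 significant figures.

5.12 s

Vertical component: v_y = 31.7 sin 45.0° = 22.42 m/s.
Taking up as positive with launch at y = 16.2 m, landing at y = 0: 0 = 16.2 + 22.42 t − ½(10) t².
Solving 5.000 t² − 22.42 t − 16.2 = 0 gives t = [22.42 + √(22.42² + 4·5.000·16.2)] / 10.00 = 5.12 s.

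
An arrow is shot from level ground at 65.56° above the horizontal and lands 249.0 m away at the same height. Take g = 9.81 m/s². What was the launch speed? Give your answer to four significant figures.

56.94 m/s

On level ground, R = v₀² sin(2θ) / g, so v₀ = √(R g / sin 2θ).
sin(2 × 65.56°) = 0.7533.
v₀ = √(249.0 × 9.81 / 0.7533) = √3242.7 = 56.94 m/s.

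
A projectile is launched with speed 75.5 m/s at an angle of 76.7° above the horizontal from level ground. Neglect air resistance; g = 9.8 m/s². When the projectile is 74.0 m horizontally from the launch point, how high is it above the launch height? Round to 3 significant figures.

v_x = 75.5 cos 76.7° = 17.37 m/s, v_y0 = 75.5 sin 76.7° = 73.48 m/s.
Time to reach x = 74.0 m: t = x / v_x = 74.0 / 17.37 = 4.260 s.
y = v_y0 t − ½ g t² = 73.48×4.260 − 4.900×4.260² = 224 m.

224 m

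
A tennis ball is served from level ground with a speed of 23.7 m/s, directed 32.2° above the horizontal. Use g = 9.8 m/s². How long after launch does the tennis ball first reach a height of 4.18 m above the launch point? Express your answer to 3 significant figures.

0.390 s

v_y0 = 23.7 sin 32.2° = 12.63 m/s.
Set y = v_y0 t − ½ g t² = 4.18: 4.900 t² − 12.63 t + 4.18 = 0.
t = [12.63 ± √(159.5 − 81.93)] / 9.8 = (12.63 ± 8.807) / 9.8, giving t = 0.390 s or t = 2.19 s.
The tennis ball is on the way up at the first time, so t = 0.390 s.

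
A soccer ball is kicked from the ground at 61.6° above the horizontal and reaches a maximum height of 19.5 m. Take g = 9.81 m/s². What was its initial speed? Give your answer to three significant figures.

At maximum height v_y = 0, so (v₀ sin θ)² = 2 g H.
v₀ sin 61.6° = √(2 × 9.81 × 19.5) = 19.56 m/s.
v₀ = 19.56 / sin 61.6° = 19.56 / 0.8796 = 22.2 m/s.

22.2 m/s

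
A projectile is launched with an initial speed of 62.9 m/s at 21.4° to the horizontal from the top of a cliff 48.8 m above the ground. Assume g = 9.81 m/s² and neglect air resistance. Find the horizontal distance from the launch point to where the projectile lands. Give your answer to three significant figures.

Components: v_x = 62.9 cos 21.4° = 58.56 m/s, v_y = 62.9 sin 21.4° = 22.95 m/s.
Vertical: 0 = 48.8 + 22.95 t − ½(9.81) t² ⇒ 4.905 t² − 22.95 t − 48.8 = 0.
t = [22.95 + √(526.7 + 957.5)] / 9.810 = 6.267 s.
Horizontal: R = v_x · t = 58.56 × 6.267 = 367 m.

367 m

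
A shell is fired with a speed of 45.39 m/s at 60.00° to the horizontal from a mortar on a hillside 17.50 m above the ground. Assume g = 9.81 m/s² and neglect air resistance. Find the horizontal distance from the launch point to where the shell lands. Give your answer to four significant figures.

191.5 m

Components: v_x = 45.39 cos 60.00° = 22.695 m/s, v_y = 45.39 sin 60.00° = 39.309 m/s.
Vertical: 0 = 17.50 + 39.309 t − ½(9.81) t² ⇒ 4.905 t² − 39.309 t − 17.50 = 0.
t = [39.309 + √(1545.2 + 343.35)] / 9.810 = 8.4369 s.
Horizontal: R = v_x · t = 22.695 × 8.4369 = 191.5 m.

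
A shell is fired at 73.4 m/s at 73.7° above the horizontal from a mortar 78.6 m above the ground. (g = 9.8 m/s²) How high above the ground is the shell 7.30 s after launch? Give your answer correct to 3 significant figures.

332 m

v_y0 = 73.4 sin 73.7° = 70.45 m/s.
y(t) = 78.6 + v_y0 t − ½ g t² = 78.6 + 70.45×7.30 − ½×9.8×7.30² = 332 m.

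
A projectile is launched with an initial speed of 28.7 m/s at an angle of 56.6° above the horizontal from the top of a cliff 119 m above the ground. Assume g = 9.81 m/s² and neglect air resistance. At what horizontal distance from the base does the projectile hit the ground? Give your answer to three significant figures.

Components: v_x = 28.7 cos 56.6° = 15.80 m/s, v_y = 28.7 sin 56.6° = 23.96 m/s.
Vertical: 0 = 119 + 23.96 t − ½(9.81) t² ⇒ 4.905 t² − 23.96 t − 119 = 0.
t = [23.96 + √(574.1 + 2335)] / 9.810 = 7.940 s.
Horizontal: R = v_x · t = 15.80 × 7.940 = 125 m.

125 m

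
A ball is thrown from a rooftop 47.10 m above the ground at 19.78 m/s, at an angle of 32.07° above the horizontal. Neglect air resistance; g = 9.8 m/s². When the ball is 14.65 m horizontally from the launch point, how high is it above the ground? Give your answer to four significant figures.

v_x = 19.78 cos 32.07° = 16.762 m/s, v_y0 = 19.78 sin 32.07° = 10.502 m/s.
Time to reach x = 14.65 m: t = x / v_x = 14.65 / 16.762 = 0.87400 s.
y = 47.10 + v_y0 t − ½ g t² = 47.10 + 10.502×0.87400 − 4.900×0.87400² = 52.54 m.

52.54 m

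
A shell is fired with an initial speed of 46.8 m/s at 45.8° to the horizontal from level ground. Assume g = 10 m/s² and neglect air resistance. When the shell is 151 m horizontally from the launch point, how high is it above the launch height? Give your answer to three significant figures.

v_x = 46.8 cos 45.8° = 32.63 m/s, v_y0 = 46.8 sin 45.8° = 33.55 m/s.
Time to reach x = 151 m: t = x / v_x = 151 / 32.63 = 4.628 s.
y = v_y0 t − ½ g t² = 33.55×4.628 − 5.000×4.628² = 48.2 m.

48.2 m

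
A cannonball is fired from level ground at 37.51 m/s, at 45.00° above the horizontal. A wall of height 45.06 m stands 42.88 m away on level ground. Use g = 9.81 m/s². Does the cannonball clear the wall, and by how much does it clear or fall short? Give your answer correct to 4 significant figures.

No — it falls 15.00 m short of clearing the wall.

v_x = 37.51 cos 45.00° = 26.524 m/s; v_y0 = 37.51 sin 45.00° = 26.524 m/s.
Time to reach the wall: t = 42.88 / 26.524 = 1.6166 s.
Height at that point: y = 26.524×1.6166 − 4.905×1.6166² = 30.060 m.
That is 45.06 − 30.060 = 15.00 m below the top of the wall, so the cannonball does not clear it.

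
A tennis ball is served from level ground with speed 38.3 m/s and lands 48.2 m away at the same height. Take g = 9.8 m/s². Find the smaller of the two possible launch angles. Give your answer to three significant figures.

Level-ground range: R = v₀² sin(2θ)/g ⇒ sin 2θ = R g / v₀² = 48.2×9.8/38.3² = 0.3220.
2θ = arcsin(0.3220) = 18.78° or 180° − 18.78° = 161.22°.
So θ = 9.39° or θ = 80.6°.

9.39°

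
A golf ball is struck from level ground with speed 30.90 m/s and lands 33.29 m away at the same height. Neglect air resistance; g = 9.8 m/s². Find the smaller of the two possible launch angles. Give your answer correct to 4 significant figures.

9.990°

Level-ground range: R = v₀² sin(2θ)/g ⇒ sin 2θ = R g / v₀² = 33.29×9.8/30.90² = 0.3417.
2θ = arcsin(0.3417) = 19.980° or 180° − 19.980° = 160.020°.
So θ = 9.990° or θ = 80.01°.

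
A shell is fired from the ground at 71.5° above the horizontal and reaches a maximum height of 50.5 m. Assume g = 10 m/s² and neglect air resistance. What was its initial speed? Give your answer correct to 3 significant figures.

At maximum height v_y = 0, so (v₀ sin θ)² = 2 g H.
v₀ sin 71.5° = √(2 × 10 × 50.5) = 31.78 m/s.
v₀ = 31.78 / sin 71.5° = 31.78 / 0.9483 = 33.5 m/s.

33.5 m/s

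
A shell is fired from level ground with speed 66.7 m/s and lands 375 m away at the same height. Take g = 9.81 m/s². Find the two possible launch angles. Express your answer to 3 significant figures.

27.9° and 62.1°

Level-ground range: R = v₀² sin(2θ)/g ⇒ sin 2θ = R g / v₀² = 375×9.81/66.7² = 0.8269.
2θ = arcsin(0.8269) = 55.78° or 180° − 55.78° = 124.22°.
So θ = 27.9° or θ = 62.1°.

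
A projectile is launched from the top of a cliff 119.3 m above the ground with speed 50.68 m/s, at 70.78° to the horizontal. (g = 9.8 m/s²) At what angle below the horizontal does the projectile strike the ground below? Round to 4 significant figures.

76.22°

v_x = 50.68 cos 70.78° = 16.684 m/s.
At impact |v_y| = √(v_y0² + 2 g h) = √(47.855² + 2×9.8×119.3) = 68.032 m/s.
Angle below horizontal = arctan(|v_y| / v_x) = arctan(68.032 / 16.684) = 76.22°.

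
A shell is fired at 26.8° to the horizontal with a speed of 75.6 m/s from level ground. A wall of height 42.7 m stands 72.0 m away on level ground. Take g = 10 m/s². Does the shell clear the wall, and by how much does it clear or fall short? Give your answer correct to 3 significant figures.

v_x = 75.6 cos 26.8° = 67.48 m/s; v_y0 = 75.6 sin 26.8° = 34.09 m/s.
Time to reach the wall: t = 72.0 / 67.48 = 1.067 s.
Height at that point: y = 34.09×1.067 − 5.000×1.067² = 30.68 m.
That is 42.7 − 30.68 = 12.0 m below the top of the wall, so the shell does not clear it.

No — it falls 12.0 m short of clearing the wall.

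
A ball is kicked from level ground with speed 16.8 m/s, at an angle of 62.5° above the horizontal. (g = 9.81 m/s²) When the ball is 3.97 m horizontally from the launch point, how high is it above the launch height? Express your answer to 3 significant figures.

v_x = 16.8 cos 62.5° = 7.757 m/s, v_y0 = 16.8 sin 62.5° = 14.90 m/s.
Time to reach x = 3.97 m: t = x / v_x = 3.97 / 7.757 = 0.5118 s.
y = v_y0 t − ½ g t² = 14.90×0.5118 − 4.905×0.5118² = 6.34 m.

6.34 m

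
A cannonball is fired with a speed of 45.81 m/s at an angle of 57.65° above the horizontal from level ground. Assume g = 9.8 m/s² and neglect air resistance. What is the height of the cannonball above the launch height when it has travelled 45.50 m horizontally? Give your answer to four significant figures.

v_x = 45.81 cos 57.65° = 24.512 m/s, v_y0 = 45.81 sin 57.65° = 38.700 m/s.
Time to reach x = 45.50 m: t = x / v_x = 45.50 / 24.512 = 1.8562 s.
y = v_y0 t − ½ g t² = 38.700×1.8562 − 4.900×1.8562² = 54.95 m.

54.95 m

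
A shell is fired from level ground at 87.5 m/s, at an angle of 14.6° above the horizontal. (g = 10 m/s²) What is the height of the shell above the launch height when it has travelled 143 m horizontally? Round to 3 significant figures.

v_x = 87.5 cos 14.6° = 84.67 m/s, v_y0 = 87.5 sin 14.6° = 22.06 m/s.
Time to reach x = 143 m: t = x / v_x = 143 / 84.67 = 1.689 s.
y = v_y0 t − ½ g t² = 22.06×1.689 − 5.000×1.689² = 23.0 m.

23.0 m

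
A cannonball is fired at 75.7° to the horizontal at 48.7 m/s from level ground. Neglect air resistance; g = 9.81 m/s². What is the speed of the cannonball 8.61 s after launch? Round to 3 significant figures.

v_x = 48.7 cos 75.7° = 12.03 m/s (constant).
v_y(t) = 48.7 sin 75.7° − g t = 47.19 − 9.81 × 8.61 = -37.27 m/s.
Speed = √(v_x² + v_y²) = √(144.7 + 1389) = 39.2 m/s.

39.2 m/s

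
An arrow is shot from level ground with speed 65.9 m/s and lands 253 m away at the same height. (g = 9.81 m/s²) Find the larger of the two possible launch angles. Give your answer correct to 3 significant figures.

Level-ground range: R = v₀² sin(2θ)/g ⇒ sin 2θ = R g / v₀² = 253×9.81/65.9² = 0.5715.
2θ = arcsin(0.5715) = 34.85° or 180° − 34.85° = 145.15°.
So θ = 17.4° or θ = 72.6°.

72.6°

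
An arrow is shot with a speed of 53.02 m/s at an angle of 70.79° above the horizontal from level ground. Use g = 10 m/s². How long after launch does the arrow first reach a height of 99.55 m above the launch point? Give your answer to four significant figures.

v_y0 = 53.02 sin 70.79° = 50.068 m/s.
Set y = v_y0 t − ½ g t² = 99.55: 5.000 t² − 50.068 t + 99.55 = 0.
t = [50.068 ± √(2506.8 − 1991.0)] / 10 = (50.068 ± 22.711) / 10, giving t = 2.736 s or t = 7.278 s.
The arrow is on the way up at the first time, so t = 2.736 s.

2.736 s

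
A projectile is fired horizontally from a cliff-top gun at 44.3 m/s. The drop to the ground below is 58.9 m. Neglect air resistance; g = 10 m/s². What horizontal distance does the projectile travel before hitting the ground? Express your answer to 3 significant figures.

152 m

Initial vertical velocity is zero, so the fall time comes from h = ½ g t²: t = √(2 × 58.9 / 10) = 3.432 s.
Horizontal motion is uniform at 44.3 m/s, so x = 44.3 × 3.432 = 152 m.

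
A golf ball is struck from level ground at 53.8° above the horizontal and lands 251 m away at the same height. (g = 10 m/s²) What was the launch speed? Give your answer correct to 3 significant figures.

On level ground, R = v₀² sin(2θ) / g, so v₀ = √(R g / sin 2θ).
sin(2 × 53.8°) = 0.9532.
v₀ = √(251 × 10 / 0.9532) = √2633 = 51.3 m/s.

51.3 m/s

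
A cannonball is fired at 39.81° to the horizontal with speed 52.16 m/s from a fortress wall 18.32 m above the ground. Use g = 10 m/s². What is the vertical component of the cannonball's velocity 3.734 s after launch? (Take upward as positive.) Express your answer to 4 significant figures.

Initial vertical component: v_y0 = 52.16 sin 39.81° = 33.395 m/s.
v_y(t) = v_y0 − g t = 33.395 − 10 × 3.734 = -3.945 m/s.

-3.945 m/s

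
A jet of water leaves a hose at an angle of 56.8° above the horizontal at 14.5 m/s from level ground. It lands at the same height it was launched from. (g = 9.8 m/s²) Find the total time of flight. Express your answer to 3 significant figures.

2.48 s

Vertical component: v_y = 14.5 sin 56.8° = 12.13 m/s.
For a projectile landing at launch height, time of flight is t = 2 v_y / g = 2 × 12.13 / 9.8 = 2.48 s.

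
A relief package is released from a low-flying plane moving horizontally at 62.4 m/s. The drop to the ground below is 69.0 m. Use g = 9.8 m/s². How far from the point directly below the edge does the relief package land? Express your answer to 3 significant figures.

Initial vertical velocity is zero, so the fall time comes from h = ½ g t²: t = √(2 × 69.0 / 9.8) = 3.753 s.
Horizontal motion is uniform at 62.4 m/s, so x = 62.4 × 3.753 = 234 m.

234 m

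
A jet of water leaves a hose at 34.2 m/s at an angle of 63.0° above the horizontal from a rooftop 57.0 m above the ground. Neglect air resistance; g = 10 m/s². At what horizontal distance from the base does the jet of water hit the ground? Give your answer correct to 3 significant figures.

Components: v_x = 34.2 cos 63.0° = 15.53 m/s, v_y = 34.2 sin 63.0° = 30.47 m/s.
Vertical: 0 = 57.0 + 30.47 t − ½(10) t² ⇒ 5.000 t² − 30.47 t − 57.0 = 0.
t = [30.47 + √(928.4 + 1140)] / 10.00 = 7.595 s.
Horizontal: R = v_x · t = 15.53 × 7.595 = 118 m.

118 m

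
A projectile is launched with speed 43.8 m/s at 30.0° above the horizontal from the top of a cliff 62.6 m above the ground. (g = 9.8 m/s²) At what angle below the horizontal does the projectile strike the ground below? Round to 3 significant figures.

v_x = 43.8 cos 30.0° = 37.93 m/s.
At impact |v_y| = √(v_y0² + 2 g h) = √(21.90² + 2×9.8×62.6) = 41.31 m/s.
Angle below horizontal = arctan(|v_y| / v_x) = arctan(41.31 / 37.93) = 47.4°.

47.4°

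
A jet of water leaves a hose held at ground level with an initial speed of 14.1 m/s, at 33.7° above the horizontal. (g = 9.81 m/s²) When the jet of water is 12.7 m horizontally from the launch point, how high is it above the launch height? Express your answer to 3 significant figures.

2.72 m

v_x = 14.1 cos 33.7° = 11.73 m/s, v_y0 = 14.1 sin 33.7° = 7.823 m/s.
Time to reach x = 12.7 m: t = x / v_x = 12.7 / 11.73 = 1.083 s.
y = v_y0 t − ½ g t² = 7.823×1.083 − 4.905×1.083² = 2.72 m.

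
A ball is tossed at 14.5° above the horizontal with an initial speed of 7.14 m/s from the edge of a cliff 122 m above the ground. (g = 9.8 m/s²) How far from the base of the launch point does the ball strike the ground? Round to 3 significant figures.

35.8 m

Components: v_x = 7.14 cos 14.5° = 6.913 m/s, v_y = 7.14 sin 14.5° = 1.788 m/s.
Vertical: 0 = 122 + 1.788 t − ½(9.8) t² ⇒ 4.900 t² − 1.788 t − 122 = 0.
t = [1.788 + √(3.197 + 2391)] / 9.800 = 5.175 s.
Horizontal: R = v_x · t = 6.913 × 5.175 = 35.8 m.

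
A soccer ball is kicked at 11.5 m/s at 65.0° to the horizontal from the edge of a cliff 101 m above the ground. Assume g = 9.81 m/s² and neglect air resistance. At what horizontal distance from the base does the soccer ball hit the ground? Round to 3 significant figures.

27.8 m

Components: v_x = 11.5 cos 65.0° = 4.860 m/s, v_y = 11.5 sin 65.0° = 10.42 m/s.
Vertical: 0 = 101 + 10.42 t − ½(9.81) t² ⇒ 4.905 t² − 10.42 t − 101 = 0.
t = [10.42 + √(108.6 + 1982)] / 9.810 = 5.723 s.
Horizontal: R = v_x · t = 4.860 × 5.723 = 27.8 m.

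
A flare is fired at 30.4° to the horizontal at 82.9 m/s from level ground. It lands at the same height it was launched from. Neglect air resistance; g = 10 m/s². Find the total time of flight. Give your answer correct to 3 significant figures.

Vertical component: v_y = 82.9 sin 30.4° = 41.95 m/s.
For a projectile landing at launch height, time of flight is t = 2 v_y / g = 2 × 41.95 / 10 = 8.39 s.

8.39 s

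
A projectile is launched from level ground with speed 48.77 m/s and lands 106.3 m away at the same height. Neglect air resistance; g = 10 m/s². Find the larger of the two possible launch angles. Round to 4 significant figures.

Level-ground range: R = v₀² sin(2θ)/g ⇒ sin 2θ = R g / v₀² = 106.3×10/48.77² = 0.4469.
2θ = arcsin(0.4469) = 26.545° or 180° − 26.545° = 153.455°.
So θ = 13.27° or θ = 76.73°.

76.73°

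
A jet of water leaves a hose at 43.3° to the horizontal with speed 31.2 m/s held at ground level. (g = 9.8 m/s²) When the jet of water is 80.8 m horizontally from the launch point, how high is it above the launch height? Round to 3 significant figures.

14.1 m

v_x = 31.2 cos 43.3° = 22.71 m/s, v_y0 = 31.2 sin 43.3° = 21.40 m/s.
Time to reach x = 80.8 m: t = x / v_x = 80.8 / 22.71 = 3.558 s.
y = v_y0 t − ½ g t² = 21.40×3.558 − 4.900×3.558² = 14.1 m.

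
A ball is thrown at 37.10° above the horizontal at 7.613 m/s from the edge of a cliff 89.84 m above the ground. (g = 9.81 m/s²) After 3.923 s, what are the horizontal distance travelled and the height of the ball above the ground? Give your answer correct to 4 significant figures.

v_x = 7.613 cos 37.10° = 6.0720 m/s; v_y0 = 7.613 sin 37.10° = 4.5922 m/s.
x = v_x t = 6.0720 × 3.923 = 23.82 m.
y = 89.84 + v_y0 t − ½ g t² = 32.37 m.

x = 23.82 m, y = 32.37 m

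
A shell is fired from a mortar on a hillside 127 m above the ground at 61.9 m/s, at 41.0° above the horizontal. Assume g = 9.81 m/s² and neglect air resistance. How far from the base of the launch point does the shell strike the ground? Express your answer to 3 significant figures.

Components: v_x = 61.9 cos 41.0° = 46.72 m/s, v_y = 61.9 sin 41.0° = 40.61 m/s.
Vertical: 0 = 127 + 40.61 t − ½(9.81) t² ⇒ 4.905 t² − 40.61 t − 127 = 0.
t = [40.61 + √(1649 + 2492)] / 9.810 = 10.70 s.
Horizontal: R = v_x · t = 46.72 × 10.70 = 500 m.

500 m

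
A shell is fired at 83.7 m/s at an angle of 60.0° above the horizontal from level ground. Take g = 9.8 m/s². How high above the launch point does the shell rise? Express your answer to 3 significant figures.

268 m

Vertical component of launch velocity: v_y = 83.7 sin 60.0° = 72.49 m/s.
At the highest point the vertical velocity is zero, so v_y² = 2 g h_max.
h_max = (72.49)² / (2 × 9.8) = 5255 / 19.60 = 268 m.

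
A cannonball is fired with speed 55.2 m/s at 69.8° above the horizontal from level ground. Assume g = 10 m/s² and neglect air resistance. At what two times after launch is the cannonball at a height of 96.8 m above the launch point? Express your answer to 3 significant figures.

v_y0 = 55.2 sin 69.8° = 51.80 m/s.
Set y = v_y0 t − ½ g t² = 96.8: 5.000 t² − 51.80 t + 96.8 = 0.
t = [51.80 ± √(2683 − 1936)] / 10 = (51.80 ± 27.33) / 10, giving t = 2.45 s or t = 7.91 s.
So the cannonball is at 96.8 m at t = 2.45 s (rising) and t = 7.91 s (falling).

2.45 s and 7.91 s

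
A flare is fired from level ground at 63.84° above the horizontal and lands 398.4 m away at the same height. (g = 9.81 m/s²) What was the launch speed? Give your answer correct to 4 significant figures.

70.27 m/s

On level ground, R = v₀² sin(2θ) / g, so v₀ = √(R g / sin 2θ).
sin(2 × 63.84°) = 0.7914.
v₀ = √(398.4 × 9.81 / 0.7914) = √4938.5 = 70.27 m/s.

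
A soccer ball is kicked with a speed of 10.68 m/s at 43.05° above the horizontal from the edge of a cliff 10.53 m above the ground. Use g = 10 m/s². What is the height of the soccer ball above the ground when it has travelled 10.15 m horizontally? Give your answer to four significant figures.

v_x = 10.68 cos 43.05° = 7.8045 m/s, v_y0 = 10.68 sin 43.05° = 7.2906 m/s.
Time to reach x = 10.15 m: t = x / v_x = 10.15 / 7.8045 = 1.3005 s.
y = 10.53 + v_y0 t − ½ g t² = 10.53 + 7.2906×1.3005 − 5.000×1.3005² = 11.55 m.

11.55 m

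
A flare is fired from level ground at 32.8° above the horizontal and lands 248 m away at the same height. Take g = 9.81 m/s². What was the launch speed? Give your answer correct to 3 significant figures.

51.7 m/s

On level ground, R = v₀² sin(2θ) / g, so v₀ = √(R g / sin 2θ).
sin(2 × 32.8°) = 0.9107.
v₀ = √(248 × 9.81 / 0.9107) = √2671 = 51.7 m/s.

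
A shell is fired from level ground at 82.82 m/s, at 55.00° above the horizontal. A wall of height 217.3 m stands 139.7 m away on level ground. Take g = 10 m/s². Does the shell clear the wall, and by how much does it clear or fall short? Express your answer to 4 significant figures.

v_x = 82.82 cos 55.00° = 47.504 m/s; v_y0 = 82.82 sin 55.00° = 67.842 m/s.
Time to reach the wall: t = 139.7 / 47.504 = 2.9408 s.
Height at that point: y = 67.842×2.9408 − 5.000×2.9408² = 156.27 m.
That is 217.3 − 156.27 = 61.03 m below the top of the wall, so the shell does not clear it.

No — it falls 61.03 m short of clearing the wall.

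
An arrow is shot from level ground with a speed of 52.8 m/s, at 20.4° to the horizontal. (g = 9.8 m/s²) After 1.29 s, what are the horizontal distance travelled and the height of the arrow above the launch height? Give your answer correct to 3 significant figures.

v_x = 52.8 cos 20.4° = 49.49 m/s; v_y0 = 52.8 sin 20.4° = 18.40 m/s.
x = v_x t = 49.49 × 1.29 = 63.8 m.
y = v_y0 t − ½ g t² = 18.40×1.29 − 4.900×1.29² = 15.6 m.

x = 63.8 m, y = 15.6 m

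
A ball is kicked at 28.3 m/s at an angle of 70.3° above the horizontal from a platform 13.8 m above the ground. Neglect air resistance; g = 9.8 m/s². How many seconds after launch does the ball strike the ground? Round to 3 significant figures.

5.91 s

Vertical component: v_y = 28.3 sin 70.3° = 26.64 m/s.
Taking up as positive with launch at y = 13.8 m, landing at y = 0: 0 = 13.8 + 26.64 t − ½(9.8) t².
Solving 4.900 t² − 26.64 t − 13.8 = 0 gives t = [26.64 + √(26.64² + 4·4.900·13.8)] / 9.800 = 5.91 s.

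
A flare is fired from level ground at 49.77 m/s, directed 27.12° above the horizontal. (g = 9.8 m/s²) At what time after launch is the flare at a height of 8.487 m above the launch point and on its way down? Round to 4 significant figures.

v_y0 = 49.77 sin 27.12° = 22.688 m/s.
Set y = v_y0 t − ½ g t² = 8.487: 4.900 t² − 22.688 t + 8.487 = 0.
t = [22.688 ± √(514.75 − 166.35)] / 9.8 = (22.688 ± 18.665) / 9.8, giving t = 0.4105 s or t = 4.220 s.
On the way down corresponds to the larger root: t = 4.220 s.

4.220 s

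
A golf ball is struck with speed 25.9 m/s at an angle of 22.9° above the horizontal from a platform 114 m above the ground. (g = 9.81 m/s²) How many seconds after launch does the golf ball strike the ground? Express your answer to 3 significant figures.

Vertical component: v_y = 25.9 sin 22.9° = 10.08 m/s.
Taking up as positive with launch at y = 114 m, landing at y = 0: 0 = 114 + 10.08 t − ½(9.81) t².
Solving 4.905 t² − 10.08 t − 114 = 0 gives t = [10.08 + √(10.08² + 4·4.905·114)] / 9.810 = 5.96 s.

5.96 s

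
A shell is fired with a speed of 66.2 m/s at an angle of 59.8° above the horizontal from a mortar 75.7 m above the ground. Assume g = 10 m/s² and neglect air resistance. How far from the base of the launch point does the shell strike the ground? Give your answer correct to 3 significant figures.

Components: v_x = 66.2 cos 59.8° = 33.30 m/s, v_y = 66.2 sin 59.8° = 57.21 m/s.
Vertical: 0 = 75.7 + 57.21 t − ½(10) t² ⇒ 5.000 t² − 57.21 t − 75.7 = 0.
t = [57.21 + √(3273 + 1514)] / 10.00 = 12.64 s.
Horizontal: R = v_x · t = 33.30 × 12.64 = 421 m.

421 m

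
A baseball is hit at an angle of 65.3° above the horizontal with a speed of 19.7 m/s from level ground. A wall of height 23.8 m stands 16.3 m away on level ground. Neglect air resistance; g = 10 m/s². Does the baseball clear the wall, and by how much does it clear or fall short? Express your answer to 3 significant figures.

v_x = 19.7 cos 65.3° = 8.232 m/s; v_y0 = 19.7 sin 65.3° = 17.90 m/s.
Time to reach the wall: t = 16.3 / 8.232 = 1.980 s.
Height at that point: y = 17.90×1.980 − 5.000×1.980² = 15.84 m.
That is 23.8 − 15.84 = 7.96 m below the top of the wall, so the baseball does not clear it.

No — it falls 7.96 m short of clearing the wall.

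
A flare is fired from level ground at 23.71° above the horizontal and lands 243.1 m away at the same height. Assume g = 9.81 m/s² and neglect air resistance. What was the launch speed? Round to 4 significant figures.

On level ground, R = v₀² sin(2θ) / g, so v₀ = √(R g / sin 2θ).
sin(2 × 23.71°) = 0.7363.
v₀ = √(243.1 × 9.81 / 0.7363) = √3238.9 = 56.91 m/s.

56.91 m/s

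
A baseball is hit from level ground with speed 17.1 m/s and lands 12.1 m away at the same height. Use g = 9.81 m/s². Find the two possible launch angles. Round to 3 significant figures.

Level-ground range: R = v₀² sin(2θ)/g ⇒ sin 2θ = R g / v₀² = 12.1×9.81/17.1² = 0.4059.
2θ = arcsin(0.4059) = 23.95° or 180° − 23.95° = 156.05°.
So θ = 12.0° or θ = 78.0°.

12.0° and 78.0°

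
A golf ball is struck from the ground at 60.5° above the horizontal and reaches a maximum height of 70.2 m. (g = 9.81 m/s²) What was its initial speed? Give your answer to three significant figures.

42.6 m/s

At maximum height v_y = 0, so (v₀ sin θ)² = 2 g H.
v₀ sin 60.5° = √(2 × 9.81 × 70.2) = 37.11 m/s.
v₀ = 37.11 / sin 60.5° = 37.11 / 0.8704 = 42.6 m/s.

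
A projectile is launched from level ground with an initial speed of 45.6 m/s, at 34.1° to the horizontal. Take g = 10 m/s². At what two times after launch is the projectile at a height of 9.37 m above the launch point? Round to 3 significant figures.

v_y0 = 45.6 sin 34.1° = 25.57 m/s.
Set y = v_y0 t − ½ g t² = 9.37: 5.000 t² − 25.57 t + 9.37 = 0.
t = [25.57 ± √(653.8 − 187.4)] / 10 = (25.57 ± 21.60) / 10, giving t = 0.397 s or t = 4.72 s.
So the projectile is at 9.37 m at t = 0.397 s (rising) and t = 4.72 s (falling).

0.397 s and 4.72 s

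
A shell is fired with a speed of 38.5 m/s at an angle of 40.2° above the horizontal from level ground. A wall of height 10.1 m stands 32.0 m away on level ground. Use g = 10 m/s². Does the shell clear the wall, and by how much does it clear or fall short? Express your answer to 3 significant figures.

Yes — it clears the wall by 11.0 m.

v_x = 38.5 cos 40.2° = 29.41 m/s; v_y0 = 38.5 sin 40.2° = 24.85 m/s.
Time to reach the wall: t = 32.0 / 29.41 = 1.088 s.
Height at that point: y = 24.85×1.088 − 5.000×1.088² = 21.12 m.
That is 21.12 − 10.1 = 11.0 m above the top of the wall, so the shell clears it.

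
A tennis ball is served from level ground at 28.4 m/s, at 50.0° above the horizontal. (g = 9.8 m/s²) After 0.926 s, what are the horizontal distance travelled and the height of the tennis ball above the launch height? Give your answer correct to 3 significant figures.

x = 16.9 m, y = 15.9 m

v_x = 28.4 cos 50.0° = 18.26 m/s; v_y0 = 28.4 sin 50.0° = 21.76 m/s.
x = v_x t = 18.26 × 0.926 = 16.9 m.
y = v_y0 t − ½ g t² = 21.76×0.926 − 4.900×0.926² = 15.9 m.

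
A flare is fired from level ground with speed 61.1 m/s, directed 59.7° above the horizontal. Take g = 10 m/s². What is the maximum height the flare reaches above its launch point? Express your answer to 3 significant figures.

139 m

Vertical component of launch velocity: v_y = 61.1 sin 59.7° = 52.75 m/s.
At the highest point the vertical velocity is zero, so v_y² = 2 g h_max.
h_max = (52.75)² / (2 × 10) = 2783 / 20.00 = 139 m.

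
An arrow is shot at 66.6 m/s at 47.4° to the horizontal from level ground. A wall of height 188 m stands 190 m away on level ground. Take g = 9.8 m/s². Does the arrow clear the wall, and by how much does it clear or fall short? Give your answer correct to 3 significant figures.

v_x = 66.6 cos 47.4° = 45.08 m/s; v_y0 = 66.6 sin 47.4° = 49.02 m/s.
Time to reach the wall: t = 190 / 45.08 = 4.215 s.
Height at that point: y = 49.02×4.215 − 4.900×4.215² = 119.6 m.
That is 188 − 119.6 = 68.4 m below the top of the wall, so the arrow does not clear it.

No — it falls 68.4 m short of clearing the wall.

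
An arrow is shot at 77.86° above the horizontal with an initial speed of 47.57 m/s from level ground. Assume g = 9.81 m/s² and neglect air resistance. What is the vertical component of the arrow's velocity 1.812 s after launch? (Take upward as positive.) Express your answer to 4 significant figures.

28.73 m/s

Initial vertical component: v_y0 = 47.57 sin 77.86° = 46.506 m/s.
v_y(t) = v_y0 − g t = 46.506 − 9.81 × 1.812 = 28.73 m/s.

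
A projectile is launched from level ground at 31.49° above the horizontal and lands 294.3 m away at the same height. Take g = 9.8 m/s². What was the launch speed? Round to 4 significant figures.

On level ground, R = v₀² sin(2θ) / g, so v₀ = √(R g / sin 2θ).
sin(2 × 31.49°) = 0.8908.
v₀ = √(294.3 × 9.8 / 0.8908) = √3237.7 = 56.90 m/s.

56.90 m/s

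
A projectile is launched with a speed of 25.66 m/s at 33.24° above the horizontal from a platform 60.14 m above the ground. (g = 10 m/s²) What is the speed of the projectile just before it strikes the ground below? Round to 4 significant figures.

v_x = 25.66 cos 33.24° = 21.462 m/s is unchanged throughout.
For the vertical component, v_y² = v_y0² + 2 g h = (14.065)² + 2×10×60.14 = 1400.6, so |v_y| = 37.425 m/s.
Impact speed = √(v_x² + v_y²) = √(460.62 + 1400.6) = 43.14 m/s.

43.14 m/s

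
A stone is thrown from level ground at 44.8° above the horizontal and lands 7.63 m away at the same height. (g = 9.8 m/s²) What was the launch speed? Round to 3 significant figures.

On level ground, R = v₀² sin(2θ) / g, so v₀ = √(R g / sin 2θ).
sin(2 × 44.8°) = 1.0000.
v₀ = √(7.63 × 9.8 / 1.0000) = √74.77 = 8.65 m/s.

8.65 m/s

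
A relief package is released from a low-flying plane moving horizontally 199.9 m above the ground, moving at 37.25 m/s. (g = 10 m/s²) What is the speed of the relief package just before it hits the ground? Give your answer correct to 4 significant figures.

73.39 m/s

Fall time: t = √(2 × 199.9 / 10) = 6.3230 s.
At impact: v_x = 37.25 m/s (unchanged), v_y = g t = 10 × 6.3230 = 63.230 m/s.
Speed = √(v_x² + v_y²) = √(1387.6 + 3998.0) = 73.39 m/s.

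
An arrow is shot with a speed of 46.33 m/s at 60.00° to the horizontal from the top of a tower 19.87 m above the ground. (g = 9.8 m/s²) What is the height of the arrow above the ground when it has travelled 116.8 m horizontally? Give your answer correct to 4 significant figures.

v_x = 46.33 cos 60.00° = 23.165 m/s, v_y0 = 46.33 sin 60.00° = 40.123 m/s.
Time to reach x = 116.8 m: t = x / v_x = 116.8 / 23.165 = 5.0421 s.
y = 19.87 + v_y0 t − ½ g t² = 19.87 + 40.123×5.0421 − 4.900×5.0421² = 97.60 m.

97.60 m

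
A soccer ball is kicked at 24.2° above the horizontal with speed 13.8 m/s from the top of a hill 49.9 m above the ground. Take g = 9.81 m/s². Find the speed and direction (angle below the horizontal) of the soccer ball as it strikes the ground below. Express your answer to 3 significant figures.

34.2 m/s at 68.4° below the horizontal

v_x = 13.8 cos 24.2° = 12.59 m/s (constant).
|v_y| at impact = √((5.657)² + 2×9.81×49.9) = 31.80 m/s.
Speed = √(12.59² + 31.80²) = 34.2 m/s; angle = arctan(31.80/12.59) = 68.4° below horizontal.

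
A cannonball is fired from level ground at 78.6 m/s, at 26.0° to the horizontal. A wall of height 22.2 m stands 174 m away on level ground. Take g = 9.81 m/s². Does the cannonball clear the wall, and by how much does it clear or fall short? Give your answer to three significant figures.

v_x = 78.6 cos 26.0° = 70.65 m/s; v_y0 = 78.6 sin 26.0° = 34.46 m/s.
Time to reach the wall: t = 174 / 70.65 = 2.463 s.
Height at that point: y = 34.46×2.463 − 4.905×2.463² = 55.12 m.
That is 55.12 − 22.2 = 32.9 m above the top of the wall, so the cannonball clears it.

Yes — it clears the wall by 32.9 m.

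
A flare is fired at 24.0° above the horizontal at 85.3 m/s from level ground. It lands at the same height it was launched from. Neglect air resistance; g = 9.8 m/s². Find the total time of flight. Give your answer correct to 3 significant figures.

Vertical component: v_y = 85.3 sin 24.0° = 34.69 m/s.
For a projectile landing at launch height, time of flight is t = 2 v_y / g = 2 × 34.69 / 9.8 = 7.08 s.

7.08 s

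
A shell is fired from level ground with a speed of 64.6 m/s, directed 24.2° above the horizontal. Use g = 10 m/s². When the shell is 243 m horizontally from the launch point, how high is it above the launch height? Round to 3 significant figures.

v_x = 64.6 cos 24.2° = 58.92 m/s, v_y0 = 64.6 sin 24.2° = 26.48 m/s.
Time to reach x = 243 m: t = x / v_x = 243 / 58.92 = 4.124 s.
y = v_y0 t − ½ g t² = 26.48×4.124 − 5.000×4.124² = 24.2 m.

24.2 m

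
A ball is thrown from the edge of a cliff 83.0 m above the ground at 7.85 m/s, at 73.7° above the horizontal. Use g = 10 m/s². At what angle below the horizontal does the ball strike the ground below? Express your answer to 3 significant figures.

87.0°

v_x = 7.85 cos 73.7° = 2.203 m/s.
At impact |v_y| = √(v_y0² + 2 g h) = √(7.534² + 2×10×83.0) = 41.43 m/s.
Angle below horizontal = arctan(|v_y| / v_x) = arctan(41.43 / 2.203) = 87.0°.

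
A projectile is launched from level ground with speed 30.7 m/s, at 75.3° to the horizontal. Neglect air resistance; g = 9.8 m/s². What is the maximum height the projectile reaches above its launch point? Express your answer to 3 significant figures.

45.0 m

Vertical component of launch velocity: v_y = 30.7 sin 75.3° = 29.70 m/s.
At the highest point the vertical velocity is zero, so v_y² = 2 g h_max.
h_max = (29.70)² / (2 × 9.8) = 882.1 / 19.60 = 45.0 m.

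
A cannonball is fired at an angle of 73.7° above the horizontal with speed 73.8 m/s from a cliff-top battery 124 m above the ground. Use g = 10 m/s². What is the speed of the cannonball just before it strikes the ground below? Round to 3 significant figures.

89.0 m/s

v_x = 73.8 cos 73.7° = 20.71 m/s is unchanged throughout.
For the vertical component, v_y² = v_y0² + 2 g h = (70.83)² + 2×10×124 = 7497, so |v_y| = 86.59 m/s.
Impact speed = √(v_x² + v_y²) = √(428.9 + 7497) = 89.0 m/s.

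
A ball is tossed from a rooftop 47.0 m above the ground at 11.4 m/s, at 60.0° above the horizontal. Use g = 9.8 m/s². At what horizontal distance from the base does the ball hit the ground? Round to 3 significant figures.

Components: v_x = 11.4 cos 60.0° = 5.700 m/s, v_y = 11.4 sin 60.0° = 9.873 m/s.
Vertical: 0 = 47.0 + 9.873 t − ½(9.8) t² ⇒ 4.900 t² − 9.873 t − 47.0 = 0.
t = [9.873 + √(97.48 + 921.2)] / 9.800 = 4.264 s.
Horizontal: R = v_x · t = 5.700 × 4.264 = 24.3 m.

24.3 m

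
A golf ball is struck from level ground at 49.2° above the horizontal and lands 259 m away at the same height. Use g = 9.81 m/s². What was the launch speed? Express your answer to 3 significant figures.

50.7 m/s

On level ground, R = v₀² sin(2θ) / g, so v₀ = √(R g / sin 2θ).
sin(2 × 49.2°) = 0.9893.
v₀ = √(259 × 9.81 / 0.9893) = √2568 = 50.7 m/s.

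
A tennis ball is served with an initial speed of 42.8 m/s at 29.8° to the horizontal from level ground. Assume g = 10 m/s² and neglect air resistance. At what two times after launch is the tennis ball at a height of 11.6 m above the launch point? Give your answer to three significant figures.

0.642 s and 3.61 s

v_y0 = 42.8 sin 29.8° = 21.27 m/s.
Set y = v_y0 t − ½ g t² = 11.6: 5.000 t² − 21.27 t + 11.6 = 0.
t = [21.27 ± √(452.4 − 232.0)] / 10 = (21.27 ± 14.85) / 10, giving t = 0.642 s or t = 3.61 s.
So the tennis ball is at 11.6 m at t = 0.642 s (rising) and t = 3.61 s (falling).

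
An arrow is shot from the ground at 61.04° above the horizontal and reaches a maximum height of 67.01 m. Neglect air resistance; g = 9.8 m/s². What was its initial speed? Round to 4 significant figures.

41.42 m/s

At maximum height v_y = 0, so (v₀ sin θ)² = 2 g H.
v₀ sin 61.04° = √(2 × 9.8 × 67.01) = 36.241 m/s.
v₀ = 36.241 / sin 61.04° = 36.241 / 0.8750 = 41.42 m/s.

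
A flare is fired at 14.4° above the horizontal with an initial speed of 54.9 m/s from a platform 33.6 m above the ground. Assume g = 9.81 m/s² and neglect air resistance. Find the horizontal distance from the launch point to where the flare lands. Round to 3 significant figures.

Components: v_x = 54.9 cos 14.4° = 53.18 m/s, v_y = 54.9 sin 14.4° = 13.65 m/s.
Vertical: 0 = 33.6 + 13.65 t − ½(9.81) t² ⇒ 4.905 t² − 13.65 t − 33.6 = 0.
t = [13.65 + √(186.3 + 659.2)] / 9.810 = 4.356 s.
Horizontal: R = v_x · t = 53.18 × 4.356 = 232 m.

232 m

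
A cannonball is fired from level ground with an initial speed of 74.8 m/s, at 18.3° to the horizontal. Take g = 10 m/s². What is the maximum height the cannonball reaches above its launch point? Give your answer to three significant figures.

27.6 m

Vertical component of launch velocity: v_y = 74.8 sin 18.3° = 23.49 m/s.
At the highest point the vertical velocity is zero, so v_y² = 2 g h_max.
h_max = (23.49)² / (2 × 10) = 551.8 / 20.00 = 27.6 m.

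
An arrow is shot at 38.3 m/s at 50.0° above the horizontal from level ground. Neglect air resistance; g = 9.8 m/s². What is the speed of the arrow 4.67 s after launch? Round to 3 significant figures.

v_x = 38.3 cos 50.0° = 24.62 m/s (constant).
v_y(t) = 38.3 sin 50.0° − g t = 29.34 − 9.8 × 4.67 = -16.43 m/s.
Speed = √(v_x² + v_y²) = √(606.1 + 269.9) = 29.6 m/s.

29.6 m/s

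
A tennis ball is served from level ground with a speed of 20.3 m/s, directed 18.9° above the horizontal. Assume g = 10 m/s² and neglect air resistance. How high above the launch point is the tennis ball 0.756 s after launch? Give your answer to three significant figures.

v_y0 = 20.3 sin 18.9° = 6.576 m/s.
y(t) = v_y0 t − ½ g t² = 6.576×0.756 − 5.000×0.756² = 2.11 m.

2.11 m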